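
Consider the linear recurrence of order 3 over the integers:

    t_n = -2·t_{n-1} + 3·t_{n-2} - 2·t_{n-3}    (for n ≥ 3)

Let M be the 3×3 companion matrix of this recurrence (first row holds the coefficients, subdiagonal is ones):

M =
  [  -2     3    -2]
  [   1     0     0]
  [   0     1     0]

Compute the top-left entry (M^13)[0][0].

-2127194

(M^13)[0][0] is the top entry after applying M 13 times to the unit state (1, 0, 0). Equivalently it is h_{15} for the auxiliary sequence (h_n) obeying the same recurrence with h_2 = 1 and h_i = 0 for 0 ≤ i < 2:
h_3 = -2·1 + 3·0 + -2·0 = -2
h_4 = -2·-2 + 3·1 + -2·0 = 7
h_5 = -2·7 + 3·-2 + -2·1 = -22
h_6 = -2·-22 + 3·7 + -2·-2 = 69
h_7 = -2·69 + 3·-22 + -2·7 = -218
h_8 = -2·-218 + 3·69 + -2·-22 = 687
h_9 = -2·687 + 3·-218 + -2·69 = -2166
h_10 = -2·-2166 + 3·687 + -2·-218 = 6829
h_11 = -2·6829 + 3·-2166 + -2·687 = -21530
h_12 = -2·-21530 + 3·6829 + -2·-2166 = 67879
h_13 = -2·67879 + 3·-21530 + -2·6829 = -214006
h_14 = -2·-214006 + 3·67879 + -2·-21530 = 674709
h_15 = -2·674709 + 3·-214006 + -2·67879 = -2127194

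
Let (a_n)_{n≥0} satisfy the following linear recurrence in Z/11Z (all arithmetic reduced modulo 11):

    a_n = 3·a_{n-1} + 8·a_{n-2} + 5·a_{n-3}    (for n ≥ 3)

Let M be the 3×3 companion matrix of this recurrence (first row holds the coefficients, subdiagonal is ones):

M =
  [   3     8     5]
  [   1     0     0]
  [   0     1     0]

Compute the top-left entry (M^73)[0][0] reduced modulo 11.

7

(M^73)[0][0] is the top entry after applying M 73 times to the unit state (1, 0, 0). Equivalently it is h_{75} for the auxiliary sequence (h_n) obeying the same recurrence with h_2 = 1 and h_i = 0 for 0 ≤ i < 2:
h_3 = 3·1 + 8·0 + 5·0 = 3
h_4 = 3·3 + 8·1 + 5·0 = 6
h_5 = 3·6 + 8·3 + 5·1 = 3
h_6 = 3·3 + 8·6 + 5·3 = 6
h_7 = 3·6 + 8·3 + 5·6 = 6
h_8 = 3·6 + 8·6 + 5·3 = 4
h_9 = 3·4 + 8·6 + 5·6 = 2
h_10 = 3·2 + 8·4 + 5·6 = 2
h_11 = 3·2 + 8·2 + 5·4 = 9
h_12 = 3·9 + 8·2 + 5·2 = 9
h_13 = 3·9 + 8·9 + 5·2 = 10
h_14 = 3·10 + 8·9 + 5·9 = 4
h_15 = 3·4 + 8·10 + 5·9 = 5
h_16 = 3·5 + 8·4 + 5·10 = 9
h_17 = 3·9 + 8·5 + 5·4 = 10
h_18 = 3·10 + 8·9 + 5·5 = 6
h_19 = 3·6 + 8·10 + 5·9 = 0
h_20 = 3·0 + 8·6 + 5·10 = 10
h_21 = 3·10 + 8·0 + 5·6 = 5
h_22 = 3·5 + 8·10 + 5·0 = 7
h_23 = 3·7 + 8·5 + 5·10 = 1
h_24 = 3·1 + 8·7 + 5·5 = 7
h_25 = 3·7 + 8·1 + 5·7 = 9
h_26 = 3·9 + 8·7 + 5·1 = 0
h_27 = 3·0 + 8·9 + 5·7 = 8
h_28 = 3·8 + 8·0 + 5·9 = 3
h_29 = 3·3 + 8·8 + 5·0 = 7
h_30 = 3·7 + 8·3 + 5·8 = 8
h_31 = 3·8 + 8·7 + 5·3 = 7
h_32 = 3·7 + 8·8 + 5·7 = 10
h_33 = 3·10 + 8·7 + 5·8 = 5
h_34 = 3·5 + 8·10 + 5·7 = 9
h_35 = 3·9 + 8·5 + 5·10 = 7
h_36 = 3·7 + 8·9 + 5·5 = 8
h_37 = 3·8 + 8·7 + 5·9 = 4
h_38 = 3·4 + 8·8 + 5·7 = 1
h_39 = 3·1 + 8·4 + 5·8 = 9
h_40 = 3·9 + 8·1 + 5·4 = 0
h_41 = 3·0 + 8·9 + 5·1 = 0
h_42 = 3·0 + 8·0 + 5·9 = 1
h_43 = 3·1 + 8·0 + 5·0 = 3
h_44 = 3·3 + 8·1 + 5·0 = 6
h_45 = 3·6 + 8·3 + 5·1 = 3
h_46 = 3·3 + 8·6 + 5·3 = 6
h_47 = 3·6 + 8·3 + 5·6 = 6
h_48 = 3·6 + 8·6 + 5·3 = 4
h_49 = 3·4 + 8·6 + 5·6 = 2
h_50 = 3·2 + 8·4 + 5·6 = 2
h_51 = 3·2 + 8·2 + 5·4 = 9
h_52 = 3·9 + 8·2 + 5·2 = 9
h_53 = 3·9 + 8·9 + 5·2 = 10
h_54 = 3·10 + 8·9 + 5·9 = 4
h_55 = 3·4 + 8·10 + 5·9 = 5
h_56 = 3·5 + 8·4 + 5·10 = 9
h_57 = 3·9 + 8·5 + 5·4 = 10
h_58 = 3·10 + 8·9 + 5·5 = 6
h_59 = 3·6 + 8·10 + 5·9 = 0
h_60 = 3·0 + 8·6 + 5·10 = 10
h_61 = 3·10 + 8·0 + 5·6 = 5
h_62 = 3·5 + 8·10 + 5·0 = 7
h_63 = 3·7 + 8·5 + 5·10 = 1
h_64 = 3·1 + 8·7 + 5·5 = 7
h_65 = 3·7 + 8·1 + 5·7 = 9
h_66 = 3·9 + 8·7 + 5·1 = 0
h_67 = 3·0 + 8·9 + 5·7 = 8
h_68 = 3·8 + 8·0 + 5·9 = 3
h_69 = 3·3 + 8·8 + 5·0 = 7
h_70 = 3·7 + 8·3 + 5·8 = 8
h_71 = 3·8 + 8·7 + 5·3 = 7
h_72 = 3·7 + 8·8 + 5·7 = 10
h_73 = 3·10 + 8·7 + 5·8 = 5
h_74 = 3·5 + 8·10 + 5·7 = 9
h_75 = 3·9 + 8·5 + 5·10 = 7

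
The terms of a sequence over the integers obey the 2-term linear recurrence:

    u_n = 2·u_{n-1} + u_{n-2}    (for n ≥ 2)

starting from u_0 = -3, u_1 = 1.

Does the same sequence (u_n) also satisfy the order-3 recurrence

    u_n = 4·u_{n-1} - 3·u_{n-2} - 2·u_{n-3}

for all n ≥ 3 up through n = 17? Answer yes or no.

yes

Terms u_0..u_17: -3, 1, -1, -1, -3, -7, -17, -41, -99, -239, -577, -1393, -3363, -8119, -19601, -47321, -114243, -275807
n=3: candidate gives -1, actual u_3 = -1 ✓
n=4: candidate gives -3, actual u_4 = -3 ✓
n=5: candidate gives -7, actual u_5 = -7 ✓
n=6: candidate gives -17, actual u_6 = -17 ✓
n=7: candidate gives -41, actual u_7 = -41 ✓
n=8: candidate gives -99, actual u_8 = -99 ✓
n=9: candidate gives -239, actual u_9 = -239 ✓
n=10: candidate gives -577, actual u_10 = -577 ✓
n=11: candidate gives -1393, actual u_11 = -1393 ✓
n=12: candidate gives -3363, actual u_12 = -3363 ✓
n=13: candidate gives -8119, actual u_13 = -8119 ✓
n=14: candidate gives -19601, actual u_14 = -19601 ✓
n=15: candidate gives -47321, actual u_15 = -47321 ✓
n=16: candidate gives -114243, actual u_16 = -114243 ✓
n=17: candidate gives -275807, actual u_17 = -275807 ✓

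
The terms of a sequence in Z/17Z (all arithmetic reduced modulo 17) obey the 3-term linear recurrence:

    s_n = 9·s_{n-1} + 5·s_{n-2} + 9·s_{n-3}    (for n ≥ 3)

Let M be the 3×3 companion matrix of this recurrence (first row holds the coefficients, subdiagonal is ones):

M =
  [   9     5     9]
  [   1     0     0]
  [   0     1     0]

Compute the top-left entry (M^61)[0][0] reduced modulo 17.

(M^61)[0][0] is the top entry after applying M 61 times to the unit state (1, 0, 0). Equivalently it is h_{63} for the auxiliary sequence (h_n) obeying the same recurrence with h_2 = 1 and h_i = 0 for 0 ≤ i < 2:
h_3 = 9·1 + 5·0 + 9·0 = 9
h_4 = 9·9 + 5·1 + 9·0 = 1
h_5 = 9·1 + 5·9 + 9·1 = 12
h_6 = 9·12 + 5·1 + 9·9 = 7
h_7 = 9·7 + 5·12 + 9·1 = 13
h_8 = 9·13 + 5·7 + 9·12 = 5
h_9 = 9·5 + 5·13 + 9·7 = 3
h_10 = 9·3 + 5·5 + 9·13 = 16
h_11 = 9·16 + 5·3 + 9·5 = 0
h_12 = 9·0 + 5·16 + 9·3 = 5
h_13 = 9·5 + 5·0 + 9·16 = 2
h_14 = 9·2 + 5·5 + 9·0 = 9
h_15 = 9·9 + 5·2 + 9·5 = 0
h_16 = 9·0 + 5·9 + 9·2 = 12
h_17 = 9·12 + 5·0 + 9·9 = 2
h_18 = 9·2 + 5·12 + 9·0 = 10
h_19 = 9·10 + 5·2 + 9·12 = 4
h_20 = 9·4 + 5·10 + 9·2 = 2
h_21 = 9·2 + 5·4 + 9·10 = 9
h_22 = 9·9 + 5·2 + 9·4 = 8
h_23 = 9·8 + 5·9 + 9·2 = 16
h_24 = 9·16 + 5·8 + 9·9 = 10
h_25 = 9·10 + 5·16 + 9·8 = 4
h_26 = 9·4 + 5·10 + 9·16 = 9
h_27 = 9·9 + 5·4 + 9·10 = 4
h_28 = 9·4 + 5·9 + 9·4 = 15
h_29 = 9·15 + 5·4 + 9·9 = 15
h_30 = 9·15 + 5·15 + 9·4 = 8
h_31 = 9·8 + 5·15 + 9·15 = 10
h_32 = 9·10 + 5·8 + 9·15 = 10
h_33 = 9·10 + 5·10 + 9·8 = 8
h_34 = 9·8 + 5·10 + 9·10 = 8
h_35 = 9·8 + 5·8 + 9·10 = 15
h_36 = 9·15 + 5·8 + 9·8 = 9
h_37 = 9·9 + 5·15 + 9·8 = 7
h_38 = 9·7 + 5·9 + 9·15 = 5
h_39 = 9·5 + 5·7 + 9·9 = 8
h_40 = 9·8 + 5·5 + 9·7 = 7
h_41 = 9·7 + 5·8 + 9·5 = 12
h_42 = 9·12 + 5·7 + 9·8 = 11
h_43 = 9·11 + 5·12 + 9·7 = 1
h_44 = 9·1 + 5·11 + 9·12 = 2
h_45 = 9·2 + 5·1 + 9·11 = 3
h_46 = 9·3 + 5·2 + 9·1 = 12
h_47 = 9·12 + 5·3 + 9·2 = 5
h_48 = 9·5 + 5·12 + 9·3 = 13
h_49 = 9·13 + 5·5 + 9·12 = 12
h_50 = 9·12 + 5·13 + 9·5 = 14
h_51 = 9·14 + 5·12 + 9·13 = 14
h_52 = 9·14 + 5·14 + 9·12 = 15
h_53 = 9·15 + 5·14 + 9·14 = 8
h_54 = 9·8 + 5·15 + 9·14 = 1
h_55 = 9·1 + 5·8 + 9·15 = 14
h_56 = 9·14 + 5·1 + 9·8 = 16
h_57 = 9·16 + 5·14 + 9·1 = 2
h_58 = 9·2 + 5·16 + 9·14 = 3
h_59 = 9·3 + 5·2 + 9·16 = 11
h_60 = 9·11 + 5·3 + 9·2 = 13
h_61 = 9·13 + 5·11 + 9·3 = 12
h_62 = 9·12 + 5·13 + 9·11 = 0
h_63 = 9·0 + 5·12 + 9·13 = 7

7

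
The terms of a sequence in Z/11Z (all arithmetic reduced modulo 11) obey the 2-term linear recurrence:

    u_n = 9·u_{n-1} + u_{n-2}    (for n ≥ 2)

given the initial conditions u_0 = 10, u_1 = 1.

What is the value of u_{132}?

u_2 = 9·1 + 1·10 = 8
u_3 = 9·8 + 1·1 = 7
u_4 = 9·7 + 1·8 = 5
u_5 = 9·5 + 1·7 = 8
u_6 = 9·8 + 1·5 = 0
u_7 = 9·0 + 1·8 = 8
u_8 = 9·8 + 1·0 = 6
u_9 = 9·6 + 1·8 = 7
u_10 = 9·7 + 1·6 = 3
u_11 = 9·3 + 1·7 = 1
u_12 = 9·1 + 1·3 = 1
u_13 = 9·1 + 1·1 = 10
u_14 = 9·10 + 1·1 = 3
u_15 = 9·3 + 1·10 = 4
u_16 = 9·4 + 1·3 = 6
u_17 = 9·6 + 1·4 = 3
u_18 = 9·3 + 1·6 = 0
u_19 = 9·0 + 1·3 = 3
u_20 = 9·3 + 1·0 = 5
u_21 = 9·5 + 1·3 = 4
u_22 = 9·4 + 1·5 = 8
u_23 = 9·8 + 1·4 = 10
u_24 = 9·10 + 1·8 = 10
u_25 = 9·10 + 1·10 = 1
(u_24, u_25) = (10, 1) = (u_0, u_1), so the sequence has period 24.
132 ≡ 12 (mod 24), hence u_132 = u_12 = 1.

1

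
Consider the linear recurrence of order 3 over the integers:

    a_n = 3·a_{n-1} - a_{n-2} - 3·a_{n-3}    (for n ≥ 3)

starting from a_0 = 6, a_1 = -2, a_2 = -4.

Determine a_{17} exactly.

694942

a_3 = 3·-4 + -1·-2 + -3·6 = -28
a_4 = 3·-28 + -1·-4 + -3·-2 = -74
a_5 = 3·-74 + -1·-28 + -3·-4 = -182
a_6 = 3·-182 + -1·-74 + -3·-28 = -388
a_7 = 3·-388 + -1·-182 + -3·-74 = -760
a_8 = 3·-760 + -1·-388 + -3·-182 = -1346
a_9 = 3·-1346 + -1·-760 + -3·-388 = -2114
a_10 = 3·-2114 + -1·-1346 + -3·-760 = -2716
a_11 = 3·-2716 + -1·-2114 + -3·-1346 = -1996
a_12 = 3·-1996 + -1·-2716 + -3·-2114 = 3070
a_13 = 3·3070 + -1·-1996 + -3·-2716 = 19354
a_14 = 3·19354 + -1·3070 + -3·-1996 = 60980
a_15 = 3·60980 + -1·19354 + -3·3070 = 154376
a_16 = 3·154376 + -1·60980 + -3·19354 = 344086
a_17 = 3·344086 + -1·154376 + -3·60980 = 694942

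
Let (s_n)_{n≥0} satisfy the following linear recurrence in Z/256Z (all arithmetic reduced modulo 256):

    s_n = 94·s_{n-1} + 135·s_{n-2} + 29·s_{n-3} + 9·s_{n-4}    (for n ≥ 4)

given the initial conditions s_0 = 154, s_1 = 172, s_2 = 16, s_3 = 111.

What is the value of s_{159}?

21

s_4 = 94·111 + 135·16 + 29·172 + 9·154 = 24
s_5 = 94·24 + 135·111 + 29·16 + 9·172 = 53
s_6 = 94·53 + 135·24 + 29·111 + 9·16 = 65
s_7 = 94·65 + 135·53 + 29·24 + 9·111 = 112
s_8 = 94·112 + 135·65 + 29·53 + 9·24 = 64
s_9 = 94·64 + 135·112 + 29·65 + 9·53 = 202
Continuing the recurrence:
  s_10 = 229;  s_11 = 204;  s_12 = 205;  s_13 = 229;  s_14 = 90;  s_15 = 52
  s_16 = 180;  s_17 = 195;  s_18 = 148;  s_19 = 101;  s_20 = 141;  s_21 = 168
  s_22 = 176;  s_23 = 190;  s_24 = 145;  s_25 = 72;  s_26 = 157;  s_27 = 185
  s_28 = 250;  s_29 = 172;  s_30 = 120;  s_31 = 151;  s_32 = 0;  s_33 = 69
  s_34 = 169;  s_35 = 192;  s_36 = 112;  s_37 = 242;  s_38 = 157;  s_39 = 180
  s_40 = 61;  s_41 = 157;  s_42 = 186;  s_43 = 84;  s_44 = 220;  s_45 = 171
  s_46 = 220;  s_47 = 213;  s_48 = 85;  s_49 = 120;  s_50 = 192;  s_51 = 230
  s_52 = 73;  s_53 = 16;  s_54 = 45;  s_55 = 81;  s_56 = 218;  s_57 = 108
  s_58 = 96;  s_59 = 191;  s_60 = 168;  s_61 = 21;  s_62 = 81;  s_63 = 144
  s_64 = 224;  s_65 = 26;  s_66 = 213;  s_67 = 92;  s_68 = 237;  s_69 = 149
  s_70 = 154;  s_71 = 52;  s_72 = 132;  s_73 = 147;  s_74 = 228;  s_75 = 5
  s_76 = 93;  s_77 = 200;  s_78 = 16;  s_79 = 14;  s_80 = 129;  s_81 = 152
  s_82 = 253;  s_83 = 41;  s_84 = 58;  s_85 = 236;  s_86 = 200;  s_87 = 231
  s_88 = 16;  s_89 = 165;  s_90 = 57;  s_91 = 224;  s_92 = 144;  s_93 = 66
  s_94 = 141;  s_95 = 196;  s_96 = 221;  s_97 = 205;  s_98 = 250;  s_99 = 212
  s_100 = 172;  s_101 = 123;  s_102 = 172;  s_103 = 245;  s_104 = 165;  s_105 = 152
  s_106 = 160;  s_107 = 54;  s_108 = 57;  s_109 = 224;  s_110 = 13;  s_111 = 65
  s_112 = 26;  s_113 = 44;  s_114 = 176;  s_115 = 15;  s_116 = 56;  s_117 = 245
  s_118 = 97;  s_119 = 176;  s_120 = 128;  s_121 = 106;  s_122 = 197;  s_123 = 236
  s_124 = 13;  s_125 = 69;  s_126 = 218;  s_127 = 52;  s_128 = 84;  s_129 = 99
  s_130 = 52;  s_131 = 165;  s_132 = 45;  s_133 = 232;  s_134 = 112;  s_135 = 94
  s_136 = 113;  s_137 = 232;  s_138 = 93;  s_139 = 153;  s_140 = 122;  s_141 = 44
  s_142 = 24;  s_143 = 55;  s_144 = 32;  s_145 = 5;  s_146 = 201;  s_147 = 0
  s_148 = 176;  s_149 = 146;  s_150 = 125;  s_151 = 212;  s_152 = 125;  s_153 = 253
  s_154 = 58;  s_155 = 84;  s_156 = 124;  s_157 = 75
s_158 = 94·75 + 135·124 + 29·84 + 9·58 = 124
s_159 = 94·124 + 135·75 + 29·124 + 9·84 = 21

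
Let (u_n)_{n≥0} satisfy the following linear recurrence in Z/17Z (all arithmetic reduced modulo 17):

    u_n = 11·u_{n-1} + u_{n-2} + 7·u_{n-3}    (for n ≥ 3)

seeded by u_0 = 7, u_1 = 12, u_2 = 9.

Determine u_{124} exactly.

9

u_3 = 11·9 + 1·12 + 7·7 = 7
u_4 = 11·7 + 1·9 + 7·12 = 0
u_5 = 11·0 + 1·7 + 7·9 = 2
u_6 = 11·2 + 1·0 + 7·7 = 3
u_7 = 11·3 + 1·2 + 7·0 = 1
u_8 = 11·1 + 1·3 + 7·2 = 11
u_9 = 11·11 + 1·1 + 7·3 = 7
u_10 = 11·7 + 1·11 + 7·1 = 10
u_11 = 11·10 + 1·7 + 7·11 = 7
u_12 = 11·7 + 1·10 + 7·7 = 0
u_13 = 11·0 + 1·7 + 7·10 = 9
u_14 = 11·9 + 1·0 + 7·7 = 12
u_15 = 11·12 + 1·9 + 7·0 = 5
u_16 = 11·5 + 1·12 + 7·9 = 11
u_17 = 11·11 + 1·5 + 7·12 = 6
u_18 = 11·6 + 1·11 + 7·5 = 10
u_19 = 11·10 + 1·6 + 7·11 = 6
u_20 = 11·6 + 1·10 + 7·6 = 16
u_21 = 11·16 + 1·6 + 7·10 = 14
u_22 = 11·14 + 1·16 + 7·6 = 8
u_23 = 11·8 + 1·14 + 7·16 = 10
u_24 = 11·10 + 1·8 + 7·14 = 12
u_25 = 11·12 + 1·10 + 7·8 = 11
u_26 = 11·11 + 1·12 + 7·10 = 16
u_27 = 11·16 + 1·11 + 7·12 = 16
u_28 = 11·16 + 1·16 + 7·11 = 14
u_29 = 11·14 + 1·16 + 7·16 = 10
u_30 = 11·10 + 1·14 + 7·16 = 15
u_31 = 11·15 + 1·10 + 7·14 = 1
u_32 = 11·1 + 1·15 + 7·10 = 11
u_33 = 11·11 + 1·1 + 7·15 = 6
u_34 = 11·6 + 1·11 + 7·1 = 16
u_35 = 11·16 + 1·6 + 7·11 = 4
u_36 = 11·4 + 1·16 + 7·6 = 0
u_37 = 11·0 + 1·4 + 7·16 = 14
u_38 = 11·14 + 1·0 + 7·4 = 12
u_39 = 11·12 + 1·14 + 7·0 = 10
u_40 = 11·10 + 1·12 + 7·14 = 16
u_41 = 11·16 + 1·10 + 7·12 = 15
u_42 = 11·15 + 1·16 + 7·10 = 13
u_43 = 11·13 + 1·15 + 7·16 = 15
u_44 = 11·15 + 1·13 + 7·15 = 11
u_45 = 11·11 + 1·15 + 7·13 = 6
u_46 = 11·6 + 1·11 + 7·15 = 12
u_47 = 11·12 + 1·6 + 7·11 = 11
u_48 = 11·11 + 1·12 + 7·6 = 5
u_49 = 11·5 + 1·11 + 7·12 = 14
u_50 = 11·14 + 1·5 + 7·11 = 15
u_51 = 11·15 + 1·14 + 7·5 = 10
u_52 = 11·10 + 1·15 + 7·14 = 2
u_53 = 11·2 + 1·10 + 7·15 = 1
u_54 = 11·1 + 1·2 + 7·10 = 15
u_55 = 11·15 + 1·1 + 7·2 = 10
u_56 = 11·10 + 1·15 + 7·1 = 13
u_57 = 11·13 + 1·10 + 7·15 = 3
u_58 = 11·3 + 1·13 + 7·10 = 14
u_59 = 11·14 + 1·3 + 7·13 = 10
u_60 = 11·10 + 1·14 + 7·3 = 9
u_61 = 11·9 + 1·10 + 7·14 = 3
u_62 = 11·3 + 1·9 + 7·10 = 10
u_63 = 11·10 + 1·3 + 7·9 = 6
u_64 = 11·6 + 1·10 + 7·3 = 12
u_65 = 11·12 + 1·6 + 7·10 = 4
u_66 = 11·4 + 1·12 + 7·6 = 13
u_67 = 11·13 + 1·4 + 7·12 = 10
u_68 = 11·10 + 1·13 + 7·4 = 15
u_69 = 11·15 + 1·10 + 7·13 = 11
u_70 = 11·11 + 1·15 + 7·10 = 2
u_71 = 11·2 + 1·11 + 7·15 = 2
u_72 = 11·2 + 1·2 + 7·11 = 16
u_73 = 11·16 + 1·2 + 7·2 = 5
u_74 = 11·5 + 1·16 + 7·2 = 0
u_75 = 11·0 + 1·5 + 7·16 = 15
u_76 = 11·15 + 1·0 + 7·5 = 13
u_77 = 11·13 + 1·15 + 7·0 = 5
u_78 = 11·5 + 1·13 + 7·15 = 3
u_79 = 11·3 + 1·5 + 7·13 = 10
u_80 = 11·10 + 1·3 + 7·5 = 12
u_81 = 11·12 + 1·10 + 7·3 = 10
u_82 = 11·10 + 1·12 + 7·10 = 5
u_83 = 11·5 + 1·10 + 7·12 = 13
u_84 = 11·13 + 1·5 + 7·10 = 14
u_85 = 11·14 + 1·13 + 7·5 = 15
u_86 = 11·15 + 1·14 + 7·13 = 15
u_87 = 11·15 + 1·15 + 7·14 = 6
u_88 = 11·6 + 1·15 + 7·15 = 16
u_89 = 11·16 + 1·6 + 7·15 = 15
u_90 = 11·15 + 1·16 + 7·6 = 2
u_91 = 11·2 + 1·15 + 7·16 = 13
u_92 = 11·13 + 1·2 + 7·15 = 12
u_93 = 11·12 + 1·13 + 7·2 = 6
u_94 = 11·6 + 1·12 + 7·13 = 16
u_95 = 11·16 + 1·6 + 7·12 = 11
u_96 = 11·11 + 1·16 + 7·6 = 9
u_97 = 11·9 + 1·11 + 7·16 = 1
u_98 = 11·1 + 1·9 + 7·11 = 12
u_99 = 11·12 + 1·1 + 7·9 = 9
u_100 = 11·9 + 1·12 + 7·1 = 16
u_101 = 11·16 + 1·9 + 7·12 = 14
u_102 = 11·14 + 1·16 + 7·9 = 12
u_103 = 11·12 + 1·14 + 7·16 = 3
u_104 = 11·3 + 1·12 + 7·14 = 7
u_105 = 11·7 + 1·3 + 7·12 = 11
u_106 = 11·11 + 1·7 + 7·3 = 13
u_107 = 11·13 + 1·11 + 7·7 = 16
u_108 = 11·16 + 1·13 + 7·11 = 11
u_109 = 11·11 + 1·16 + 7·13 = 7
u_110 = 11·7 + 1·11 + 7·16 = 13
u_111 = 11·13 + 1·7 + 7·11 = 6
u_112 = 11·6 + 1·13 + 7·7 = 9
u_113 = 11·9 + 1·6 + 7·13 = 9
u_114 = 11·9 + 1·9 + 7·6 = 14
u_115 = 11·14 + 1·9 + 7·9 = 5
u_116 = 11·5 + 1·14 + 7·9 = 13
u_117 = 11·13 + 1·5 + 7·14 = 8
u_118 = 11·8 + 1·13 + 7·5 = 0
u_119 = 11·0 + 1·8 + 7·13 = 14
u_120 = 11·14 + 1·0 + 7·8 = 6
u_121 = 11·6 + 1·14 + 7·0 = 12
u_122 = 11·12 + 1·6 + 7·14 = 15
u_123 = 11·15 + 1·12 + 7·6 = 15
u_124 = 11·15 + 1·15 + 7·12 = 9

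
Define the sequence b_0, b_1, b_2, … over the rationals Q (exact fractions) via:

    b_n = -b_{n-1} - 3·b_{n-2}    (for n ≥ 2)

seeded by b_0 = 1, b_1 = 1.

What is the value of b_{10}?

b_2 = -1·1 + -3·1 = -4
b_3 = -1·-4 + -3·1 = 1
b_4 = -1·1 + -3·-4 = 11
b_5 = -1·11 + -3·1 = -14
b_6 = -1·-14 + -3·11 = -19
b_7 = -1·-19 + -3·-14 = 61
b_8 = -1·61 + -3·-19 = -4
b_9 = -1·-4 + -3·61 = -179
b_10 = -1·-179 + -3·-4 = 191

191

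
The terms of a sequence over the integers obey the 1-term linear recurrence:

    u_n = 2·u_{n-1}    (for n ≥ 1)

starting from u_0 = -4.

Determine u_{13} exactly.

u_1 = 2·-4 = -8
u_2 = 2·-8 = -16
u_3 = 2·-16 = -32
u_4 = 2·-32 = -64
u_5 = 2·-64 = -128
u_6 = 2·-128 = -256
u_7 = 2·-256 = -512
u_8 = 2·-512 = -1024
u_9 = 2·-1024 = -2048
u_10 = 2·-2048 = -4096
u_11 = 2·-4096 = -8192
u_12 = 2·-8192 = -16384
u_13 = 2·-16384 = -32768

-32768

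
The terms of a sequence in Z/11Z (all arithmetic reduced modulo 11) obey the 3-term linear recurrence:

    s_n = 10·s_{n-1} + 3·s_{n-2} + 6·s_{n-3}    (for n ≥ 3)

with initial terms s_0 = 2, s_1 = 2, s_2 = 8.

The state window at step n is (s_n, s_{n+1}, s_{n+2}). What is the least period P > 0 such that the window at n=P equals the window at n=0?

n=0: window = (2, 2, 8)
n=1: window = (2, 8, 10)
n=2: window = (8, 10, 4)
n=3: window = (10, 4, 8)
n=4: window = (4, 8, 9)
n=5: window = (8, 9, 6)
n=6: window = (9, 6, 3)
n=7: window = (6, 3, 3)
n=8: window = (3, 3, 9)
n=9: window = (3, 9, 7)
n=10: window = (9, 7, 5)
n=11: window = (7, 5, 4)
n=12: window = (5, 4, 9)
n=13: window = (4, 9, 0)
n=14: window = (9, 0, 7)
n=15: window = (0, 7, 3)
n=16: window = (7, 3, 7)
n=17: window = (3, 7, 0)
n=18: window = (7, 0, 6)
n=19: window = (0, 6, 3)
n=20: window = (6, 3, 4)
n=21: window = (3, 4, 8)
n=22: window = (4, 8, 0)
n=23: window = (8, 0, 4)
n=24: window = (0, 4, 0)
n=25: window = (4, 0, 1)
n=26: window = (0, 1, 1)
n=27: window = (1, 1, 2)
n=28: window = (1, 2, 7)
n=29: window = (2, 7, 5)
n=30: window = (7, 5, 6)
n=31: window = (5, 6, 7)
n=32: window = (6, 7, 8)
n=33: window = (7, 8, 5)
n=34: window = (8, 5, 6)
n=35: window = (5, 6, 2)
n=36: window = (6, 2, 2)
n=37: window = (2, 2, 7)
n=38: window = (2, 7, 0)
n=39: window = (7, 0, 0)
n=40: window = (0, 0, 9)
…
n=58: window = (4, 8, 2)
n=59: window = (8, 2, 2)
n=60: window = (2, 2, 8)
window at n=60 equals window at n=0 → period = 60

60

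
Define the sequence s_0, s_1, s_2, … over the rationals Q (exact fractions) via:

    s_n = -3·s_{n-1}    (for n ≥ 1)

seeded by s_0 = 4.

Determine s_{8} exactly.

s_1 = -3·4 = -12
s_2 = -3·-12 = 36
s_3 = -3·36 = -108
s_4 = -3·-108 = 324
s_5 = -3·324 = -972
s_6 = -3·-972 = 2916
s_7 = -3·2916 = -8748
s_8 = -3·-8748 = 26244

26244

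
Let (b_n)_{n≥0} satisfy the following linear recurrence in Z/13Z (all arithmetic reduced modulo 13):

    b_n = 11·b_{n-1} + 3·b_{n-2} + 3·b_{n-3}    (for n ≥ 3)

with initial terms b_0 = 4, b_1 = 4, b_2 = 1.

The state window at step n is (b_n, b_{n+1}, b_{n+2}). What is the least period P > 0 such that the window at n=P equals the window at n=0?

n=0: window = (4, 4, 1)
n=1: window = (4, 1, 9)
n=2: window = (1, 9, 10)
n=3: window = (9, 10, 10)
n=4: window = (10, 10, 11)
n=5: window = (10, 11, 12)
n=6: window = (11, 12, 0)
n=7: window = (12, 0, 4)
n=8: window = (0, 4, 2)
n=9: window = (4, 2, 8)
n=10: window = (2, 8, 2)
n=11: window = (8, 2, 0)
n=12: window = (2, 0, 4)
n=13: window = (0, 4, 11)
n=14: window = (4, 11, 3)
n=15: window = (11, 3, 0)
n=16: window = (3, 0, 3)
n=17: window = (0, 3, 3)
n=18: window = (3, 3, 3)
n=19: window = (3, 3, 12)
n=20: window = (3, 12, 7)
n=21: window = (12, 7, 5)
n=22: window = (7, 5, 8)
n=23: window = (5, 8, 7)
n=24: window = (8, 7, 12)
n=25: window = (7, 12, 8)
n=26: window = (12, 8, 2)
n=27: window = (8, 2, 4)
n=28: window = (2, 4, 9)
n=29: window = (4, 9, 0)
n=30: window = (9, 0, 0)
n=31: window = (0, 0, 1)
n=32: window = (0, 1, 11)
n=33: window = (1, 11, 7)
n=34: window = (11, 7, 9)
n=35: window = (7, 9, 10)
n=36: window = (9, 10, 2)
n=37: window = (10, 2, 1)
n=38: window = (2, 1, 8)
n=39: window = (1, 8, 6)
n=40: window = (8, 6, 2)
…
n=547: window = (5, 12, 4)
n=548: window = (12, 4, 4)
n=549: window = (4, 4, 1)
window at n=549 equals window at n=0 → period = 549

549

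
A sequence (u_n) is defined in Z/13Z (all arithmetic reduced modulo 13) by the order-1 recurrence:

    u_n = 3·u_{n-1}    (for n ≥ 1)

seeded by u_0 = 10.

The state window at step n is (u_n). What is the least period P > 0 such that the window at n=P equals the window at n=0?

n=0: window = (10)
n=1: window = (4)
n=2: window = (12)
n=3: window = (10)
window at n=3 equals window at n=0 → period = 3

3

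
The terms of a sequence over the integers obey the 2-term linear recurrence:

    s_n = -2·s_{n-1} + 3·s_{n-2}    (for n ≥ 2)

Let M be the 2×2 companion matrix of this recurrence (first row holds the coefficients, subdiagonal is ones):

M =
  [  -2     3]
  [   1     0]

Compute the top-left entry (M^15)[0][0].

-10761680

(M^15)[0][0] is the top entry after applying M 15 times to the unit state (1, 0). Equivalently it is h_{16} for the auxiliary sequence (h_n) obeying the same recurrence with h_1 = 1 and h_i = 0 for 0 ≤ i < 1:
h_2 = -2·1 + 3·0 = -2
h_3 = -2·-2 + 3·1 = 7
h_4 = -2·7 + 3·-2 = -20
h_5 = -2·-20 + 3·7 = 61
h_6 = -2·61 + 3·-20 = -182
h_7 = -2·-182 + 3·61 = 547
h_8 = -2·547 + 3·-182 = -1640
h_9 = -2·-1640 + 3·547 = 4921
h_10 = -2·4921 + 3·-1640 = -14762
h_11 = -2·-14762 + 3·4921 = 44287
h_12 = -2·44287 + 3·-14762 = -132860
h_13 = -2·-132860 + 3·44287 = 398581
h_14 = -2·398581 + 3·-132860 = -1195742
h_15 = -2·-1195742 + 3·398581 = 3587227
h_16 = -2·3587227 + 3·-1195742 = -10761680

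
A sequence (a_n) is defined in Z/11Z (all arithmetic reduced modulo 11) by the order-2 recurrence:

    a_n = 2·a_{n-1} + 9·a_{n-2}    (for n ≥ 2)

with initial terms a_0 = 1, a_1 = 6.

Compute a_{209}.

8

a_2 = 2·6 + 9·1 = 10
a_3 = 2·10 + 9·6 = 8
a_4 = 2·8 + 9·10 = 7
a_5 = 2·7 + 9·8 = 9
a_6 = 2·9 + 9·7 = 4
a_7 = 2·4 + 9·9 = 1
a_8 = 2·1 + 9·4 = 5
a_9 = 2·5 + 9·1 = 8
a_10 = 2·8 + 9·5 = 6
a_11 = 2·6 + 9·8 = 7
a_12 = 2·7 + 9·6 = 2
a_13 = 2·2 + 9·7 = 1
a_14 = 2·1 + 9·2 = 9
a_15 = 2·9 + 9·1 = 5
a_16 = 2·5 + 9·9 = 3
a_17 = 2·3 + 9·5 = 7
a_18 = 2·7 + 9·3 = 8
a_19 = 2·8 + 9·7 = 2
a_20 = 2·2 + 9·8 = 10
a_21 = 2·10 + 9·2 = 5
a_22 = 2·5 + 9·10 = 1
a_23 = 2·1 + 9·5 = 3
a_24 = 2·3 + 9·1 = 4
a_25 = 2·4 + 9·3 = 2
a_26 = 2·2 + 9·4 = 7
a_27 = 2·7 + 9·2 = 10
a_28 = 2·10 + 9·7 = 6
a_29 = 2·6 + 9·10 = 3
a_30 = 2·3 + 9·6 = 5
a_31 = 2·5 + 9·3 = 4
a_32 = 2·4 + 9·5 = 9
a_33 = 2·9 + 9·4 = 10
a_34 = 2·10 + 9·9 = 2
a_35 = 2·2 + 9·10 = 6
a_36 = 2·6 + 9·2 = 8
a_37 = 2·8 + 9·6 = 4
a_38 = 2·4 + 9·8 = 3
a_39 = 2·3 + 9·4 = 9
a_40 = 2·9 + 9·3 = 1
a_41 = 2·1 + 9·9 = 6
(a_40, a_41) = (1, 6) = (a_0, a_1), so the sequence has period 40.
209 ≡ 9 (mod 40), hence a_209 = a_9 = 8.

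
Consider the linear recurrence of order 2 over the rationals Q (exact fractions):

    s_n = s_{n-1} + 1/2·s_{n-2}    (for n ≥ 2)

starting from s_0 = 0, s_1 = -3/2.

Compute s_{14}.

s_2 = 1·-3/2 + 1/2·0 = -3/2
s_3 = 1·-3/2 + 1/2·-3/2 = -9/4
s_4 = 1·-9/4 + 1/2·-3/2 = -3
s_5 = 1·-3 + 1/2·-9/4 = -33/8
s_6 = 1·-33/8 + 1/2·-3 = -45/8
s_7 = 1·-45/8 + 1/2·-33/8 = -123/16
s_8 = 1·-123/16 + 1/2·-45/8 = -21/2
s_9 = 1·-21/2 + 1/2·-123/16 = -459/32
s_10 = 1·-459/32 + 1/2·-21/2 = -627/32
s_11 = 1·-627/32 + 1/2·-459/32 = -1713/64
s_12 = 1·-1713/64 + 1/2·-627/32 = -585/16
s_13 = 1·-585/16 + 1/2·-1713/64 = -6393/128
s_14 = 1·-6393/128 + 1/2·-585/16 = -8733/128

-8733/128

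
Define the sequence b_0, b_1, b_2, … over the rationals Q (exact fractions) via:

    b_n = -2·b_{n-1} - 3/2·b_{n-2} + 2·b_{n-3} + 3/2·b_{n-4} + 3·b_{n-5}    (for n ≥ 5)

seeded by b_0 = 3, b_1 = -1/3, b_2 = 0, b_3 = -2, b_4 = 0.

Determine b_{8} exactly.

b_5 = -2·0 + -3/2·-2 + 2·0 + 3/2·-1/3 + 3·3 = 23/2
b_6 = -2·23/2 + -3/2·0 + 2·-2 + 3/2·0 + 3·-1/3 = -28
b_7 = -2·-28 + -3/2·23/2 + 2·0 + 3/2·-2 + 3·0 = 143/4
b_8 = -2·143/4 + -3/2·-28 + 2·23/2 + 3/2·0 + 3·-2 = -25/2

-25/2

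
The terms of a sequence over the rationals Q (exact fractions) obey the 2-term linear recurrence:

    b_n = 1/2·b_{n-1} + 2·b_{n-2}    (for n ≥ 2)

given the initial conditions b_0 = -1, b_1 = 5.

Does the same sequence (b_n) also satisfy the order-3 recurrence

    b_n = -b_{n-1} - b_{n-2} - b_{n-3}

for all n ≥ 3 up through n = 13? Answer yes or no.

Terms b_0..b_13: -1, 5, 1/2, 41/4, 49/8, 377/16, 769/32, 3785/64, 9937/128, 40217/256, 119713/512, 441449/1024, 1399153/2048, 4930745/4096
n=3: candidate gives -9/2, actual b_3 = 41/4 ✗

no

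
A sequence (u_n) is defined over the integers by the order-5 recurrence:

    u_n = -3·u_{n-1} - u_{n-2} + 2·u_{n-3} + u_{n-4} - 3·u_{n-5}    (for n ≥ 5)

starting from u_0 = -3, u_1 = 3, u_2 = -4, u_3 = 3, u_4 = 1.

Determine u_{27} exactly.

1403493774

u_5 = -3·1 + -1·3 + 2·-4 + 1·3 + -3·-3 = -2
u_6 = -3·-2 + -1·1 + 2·3 + 1·-4 + -3·3 = -2
u_7 = -3·-2 + -1·-2 + 2·1 + 1·3 + -3·-4 = 25
u_8 = -3·25 + -1·-2 + 2·-2 + 1·1 + -3·3 = -85
u_9 = -3·-85 + -1·25 + 2·-2 + 1·-2 + -3·1 = 221
u_10 = -3·221 + -1·-85 + 2·25 + 1·-2 + -3·-2 = -524
u_11 = -3·-524 + -1·221 + 2·-85 + 1·25 + -3·-2 = 1212
u_12 = -3·1212 + -1·-524 + 2·221 + 1·-85 + -3·25 = -2830
u_13 = -3·-2830 + -1·1212 + 2·-524 + 1·221 + -3·-85 = 6706
u_14 = -3·6706 + -1·-2830 + 2·1212 + 1·-524 + -3·221 = -16051
u_15 = -3·-16051 + -1·6706 + 2·-2830 + 1·1212 + -3·-524 = 38571
u_16 = -3·38571 + -1·-16051 + 2·6706 + 1·-2830 + -3·1212 = -92716
u_17 = -3·-92716 + -1·38571 + 2·-16051 + 1·6706 + -3·-2830 = 222671
u_18 = -3·222671 + -1·-92716 + 2·38571 + 1·-16051 + -3·6706 = -534324
u_19 = -3·-534324 + -1·222671 + 2·-92716 + 1·38571 + -3·-16051 = 1281593
u_20 = -3·1281593 + -1·-534324 + 2·222671 + 1·-92716 + -3·38571 = -3073542
u_21 = -3·-3073542 + -1·1281593 + 2·-534324 + 1·222671 + -3·-92716 = 7371204
u_22 = -3·7371204 + -1·-3073542 + 2·1281593 + 1·-534324 + -3·222671 = -17679221
u_23 = -3·-17679221 + -1·7371204 + 2·-3073542 + 1·1281593 + -3·-534324 = 42403940
u_24 = -3·42403940 + -1·-17679221 + 2·7371204 + 1·-3073542 + -3·1281593 = -101708512
u_25 = -3·-101708512 + -1·42403940 + 2·-17679221 + 1·7371204 + -3·-3073542 = 243954984
u_26 = -3·243954984 + -1·-101708512 + 2·42403940 + 1·-17679221 + -3·7371204 = -585141393
u_27 = -3·-585141393 + -1·243954984 + 2·-101708512 + 1·42403940 + -3·-17679221 = 1403493774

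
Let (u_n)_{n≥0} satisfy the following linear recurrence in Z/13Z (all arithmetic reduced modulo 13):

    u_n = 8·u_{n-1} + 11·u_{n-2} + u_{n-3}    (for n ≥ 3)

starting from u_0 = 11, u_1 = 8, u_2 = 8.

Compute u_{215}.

u_3 = 8·8 + 11·8 + 1·11 = 7
u_4 = 8·7 + 11·8 + 1·8 = 9
u_5 = 8·9 + 11·7 + 1·8 = 1
u_6 = 8·1 + 11·9 + 1·7 = 10
u_7 = 8·10 + 11·1 + 1·9 = 9
u_8 = 8·9 + 11·10 + 1·1 = 1
Continuing the recurrence:
  u_9 = 0;  u_10 = 7;  u_11 = 5;  u_12 = 0;  u_13 = 10;  u_14 = 7
  u_15 = 10;  u_16 = 11;  u_17 = 10;  u_18 = 3;  u_19 = 2;  u_20 = 7
  u_21 = 3;  u_22 = 12;  u_23 = 6;  u_24 = 1;  u_25 = 8;  u_26 = 3
  u_27 = 9;  u_28 = 9;  u_29 = 5;  u_30 = 5;  u_31 = 0;  u_32 = 8
  u_33 = 4;  u_34 = 3;  u_35 = 11;  u_36 = 8;  u_37 = 6;  u_38 = 4
  u_39 = 2;  u_40 = 1;  u_41 = 8;  u_42 = 12;  u_43 = 3;  u_44 = 8
  u_45 = 5;  u_46 = 1;  u_47 = 6;  u_48 = 12;  u_49 = 7;  u_50 = 12
  u_51 = 3;  u_52 = 7;  u_53 = 10;  u_54 = 4;  u_55 = 6;  u_56 = 11
  u_57 = 2;  u_58 = 0;  u_59 = 7;  u_60 = 6;  u_61 = 8;  u_62 = 7
  u_63 = 7;  u_64 = 11;  u_65 = 3;  u_66 = 9;  u_67 = 12;  u_68 = 3
  u_69 = 9;  u_70 = 0;  u_71 = 11;  u_72 = 6;  u_73 = 0;  u_74 = 12
  u_75 = 11;  u_76 = 12;  u_77 = 8;  u_78 = 12;  u_79 = 1;  u_80 = 5
  u_81 = 11;  u_82 = 1;  u_83 = 4;  u_84 = 2;  u_85 = 9;  u_86 = 7
  u_87 = 1;  u_88 = 3;  u_89 = 3;  u_90 = 6;  u_91 = 6;  u_92 = 0
  u_93 = 7;  u_94 = 10;  u_95 = 1;  u_96 = 8;  u_97 = 7;  u_98 = 2
  u_99 = 10;  u_100 = 5;  u_101 = 9;  u_102 = 7;  u_103 = 4;  u_104 = 1
  u_105 = 7;  u_106 = 6;  u_107 = 9;  u_108 = 2;  u_109 = 4;  u_110 = 11
  u_111 = 4;  u_112 = 1;  u_113 = 11;  u_114 = 12;  u_115 = 10;  u_116 = 2
  u_117 = 8;  u_118 = 5;  u_119 = 0;  u_120 = 11;  u_121 = 2;  u_122 = 7
  u_123 = 11;  u_124 = 11;  u_125 = 8;  u_126 = 1;  u_127 = 3;  u_128 = 4
  u_129 = 1;  u_130 = 3;  u_131 = 0;  u_132 = 8;  u_133 = 2;  u_134 = 0
  u_135 = 4;  u_136 = 8;  u_137 = 4;  u_138 = 7;  u_139 = 4;  u_140 = 9
  u_141 = 6;  u_142 = 8;  u_143 = 9;  u_144 = 10;  u_145 = 5;  u_146 = 3
  u_147 = 11;  u_148 = 9;  u_149 = 1;  u_150 = 1;  u_151 = 2;  u_152 = 2
  u_153 = 0;  u_154 = 11;  u_155 = 12;  u_156 = 9;  u_157 = 7;  u_158 = 11
  u_159 = 5;  u_160 = 12;  u_161 = 6;  u_162 = 3;  u_163 = 11;  u_164 = 10
  u_165 = 9;  u_166 = 11;  u_167 = 2;  u_168 = 3;  u_169 = 5;  u_170 = 10
  u_171 = 8;  u_172 = 10;  u_173 = 9;  u_174 = 8;  u_175 = 4;  u_176 = 12
  u_177 = 5;  u_178 = 7;  u_179 = 6;  u_180 = 0;  u_181 = 8;  u_182 = 5
  u_183 = 11;  u_184 = 8;  u_185 = 8;  u_186 = 7;  u_187 = 9;  u_188 = 1
  u_189 = 10;  u_190 = 9;  u_191 = 1;  u_192 = 0;  u_193 = 7;  u_194 = 5
  u_195 = 0;  u_196 = 10;  u_197 = 7;  u_198 = 10;  u_199 = 11;  u_200 = 10
  u_201 = 3;  u_202 = 2;  u_203 = 7;  u_204 = 3;  u_205 = 12;  u_206 = 6
  u_207 = 1;  u_208 = 8;  u_209 = 3;  u_210 = 9;  u_211 = 9;  u_212 = 5
  u_213 = 5
u_214 = 8·5 + 11·5 + 1·9 = 0
u_215 = 8·0 + 11·5 + 1·5 = 8

8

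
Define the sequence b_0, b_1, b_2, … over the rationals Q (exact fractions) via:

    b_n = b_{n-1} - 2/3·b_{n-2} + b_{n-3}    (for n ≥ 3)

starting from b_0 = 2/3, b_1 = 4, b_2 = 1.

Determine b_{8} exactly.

112/27

b_3 = 1·1 + -2/3·4 + 1·2/3 = -1
b_4 = 1·-1 + -2/3·1 + 1·4 = 7/3
b_5 = 1·7/3 + -2/3·-1 + 1·1 = 4
b_6 = 1·4 + -2/3·7/3 + 1·-1 = 13/9
b_7 = 1·13/9 + -2/3·4 + 1·7/3 = 10/9
b_8 = 1·10/9 + -2/3·13/9 + 1·4 = 112/27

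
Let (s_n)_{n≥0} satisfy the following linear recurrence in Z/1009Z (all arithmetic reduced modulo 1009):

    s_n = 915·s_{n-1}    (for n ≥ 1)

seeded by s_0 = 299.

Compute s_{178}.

s_1 = 915·299 = 146
s_2 = 915·146 = 402
s_3 = 915·402 = 554
s_4 = 915·554 = 392
s_5 = 915·392 = 485
s_6 = 915·485 = 824
s_7 = 915·824 = 237
s_8 = 915·237 = 929
s_9 = 915·929 = 457
s_10 = 915·457 = 429
s_11 = 915·429 = 34
s_12 = 915·34 = 840
s_13 = 915·840 = 751
s_14 = 915·751 = 36
s_15 = 915·36 = 652
s_16 = 915·652 = 261
s_17 = 915·261 = 691
s_18 = 915·691 = 631
s_19 = 915·631 = 217
s_20 = 915·217 = 791
s_21 = 915·791 = 312
s_22 = 915·312 = 942
s_23 = 915·942 = 244
s_24 = 915·244 = 271
s_25 = 915·271 = 760
s_26 = 915·760 = 199
s_27 = 915·199 = 465
s_28 = 915·465 = 686
s_29 = 915·686 = 92
s_30 = 915·92 = 433
s_31 = 915·433 = 667
s_32 = 915·667 = 869
s_33 = 915·869 = 43
s_34 = 915·43 = 1003
s_35 = 915·1003 = 564
s_36 = 915·564 = 461
s_37 = 915·461 = 53
s_38 = 915·53 = 63
s_39 = 915·63 = 132
s_40 = 915·132 = 709
s_41 = 915·709 = 957
s_42 = 915·957 = 852
s_43 = 915·852 = 632
s_44 = 915·632 = 123
s_45 = 915·123 = 546
s_46 = 915·546 = 135
s_47 = 915·135 = 427
s_48 = 915·427 = 222
s_49 = 915·222 = 321
s_50 = 915·321 = 96
s_51 = 915·96 = 57
s_52 = 915·57 = 696
s_53 = 915·696 = 161
s_54 = 915·161 = 1
s_55 = 915·1 = 915
s_56 = 915·915 = 764
s_57 = 915·764 = 832
s_58 = 915·832 = 494
s_59 = 915·494 = 987
s_60 = 915·987 = 50
s_61 = 915·50 = 345
s_62 = 915·345 = 867
s_63 = 915·867 = 231
s_64 = 915·231 = 484
s_65 = 915·484 = 918
s_66 = 915·918 = 482
s_67 = 915·482 = 97
s_68 = 915·97 = 972
s_69 = 915·972 = 451
s_70 = 915·451 = 993
s_71 = 915·993 = 495
s_72 = 915·495 = 893
s_73 = 915·893 = 814
s_74 = 915·814 = 168
s_75 = 915·168 = 352
s_76 = 915·352 = 209
s_77 = 915·209 = 534
s_78 = 915·534 = 254
s_79 = 915·254 = 340
s_80 = 915·340 = 328
s_81 = 915·328 = 447
s_82 = 915·447 = 360
s_83 = 915·360 = 466
s_84 = 915·466 = 592
s_85 = 915·592 = 856
s_86 = 915·856 = 256
s_87 = 915·256 = 152
s_88 = 915·152 = 847
s_89 = 915·847 = 93
s_90 = 915·93 = 339
s_91 = 915·339 = 422
s_92 = 915·422 = 692
s_93 = 915·692 = 537
s_94 = 915·537 = 981
s_95 = 915·981 = 614
s_96 = 915·614 = 806
s_97 = 915·806 = 920
s_98 = 915·920 = 294
s_99 = 915·294 = 616
s_100 = 915·616 = 618
s_101 = 915·618 = 430
s_102 = 915·430 = 949
s_103 = 915·949 = 595
s_104 = 915·595 = 574
s_105 = 915·574 = 530
s_106 = 915·530 = 630
s_107 = 915·630 = 311
s_108 = 915·311 = 27
s_109 = 915·27 = 489
s_110 = 915·489 = 448
s_111 = 915·448 = 266
s_112 = 915·266 = 221
s_113 = 915·221 = 415
s_114 = 915·415 = 341
s_115 = 915·341 = 234
s_116 = 915·234 = 202
s_117 = 915·202 = 183
s_118 = 915·183 = 960
s_119 = 915·960 = 570
s_120 = 915·570 = 906
s_121 = 915·906 = 601
s_122 = 915·601 = 10
s_123 = 915·10 = 69
s_124 = 915·69 = 577
s_125 = 915·577 = 248
s_126 = 915·248 = 904
s_127 = 915·904 = 789
s_128 = 915·789 = 500
s_129 = 915·500 = 423
s_130 = 915·423 = 598
s_131 = 915·598 = 292
s_132 = 915·292 = 804
s_133 = 915·804 = 99
s_134 = 915·99 = 784
s_135 = 915·784 = 970
s_136 = 915·970 = 639
s_137 = 915·639 = 474
s_138 = 915·474 = 849
s_139 = 915·849 = 914
s_140 = 915·914 = 858
s_141 = 915·858 = 68
s_142 = 915·68 = 671
s_143 = 915·671 = 493
s_144 = 915·493 = 72
s_145 = 915·72 = 295
s_146 = 915·295 = 522
s_147 = 915·522 = 373
s_148 = 915·373 = 253
s_149 = 915·253 = 434
s_150 = 915·434 = 573
s_151 = 915·573 = 624
s_152 = 915·624 = 875
s_153 = 915·875 = 488
s_154 = 915·488 = 542
s_155 = 915·542 = 511
s_156 = 915·511 = 398
s_157 = 915·398 = 930
s_158 = 915·930 = 363
s_159 = 915·363 = 184
s_160 = 915·184 = 866
s_161 = 915·866 = 325
s_162 = 915·325 = 729
s_163 = 915·729 = 86
s_164 = 915·86 = 997
s_165 = 915·997 = 119
s_166 = 915·119 = 922
s_167 = 915·922 = 106
s_168 = 915·106 = 126
s_169 = 915·126 = 264
s_170 = 915·264 = 409
s_171 = 915·409 = 905
s_172 = 915·905 = 695
s_173 = 915·695 = 255
s_174 = 915·255 = 246
s_175 = 915·246 = 83
s_176 = 915·83 = 270
s_177 = 915·270 = 854
s_178 = 915·854 = 444

444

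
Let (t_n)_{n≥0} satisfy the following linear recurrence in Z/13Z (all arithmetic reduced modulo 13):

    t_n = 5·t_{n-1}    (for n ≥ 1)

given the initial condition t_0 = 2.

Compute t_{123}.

3

t_1 = 5·2 = 10
t_2 = 5·10 = 11
t_3 = 5·11 = 3
t_4 = 5·3 = 2
(t_4) = (2) = (t_0), so the sequence has period 4.
123 ≡ 3 (mod 4), hence t_123 = t_3 = 3.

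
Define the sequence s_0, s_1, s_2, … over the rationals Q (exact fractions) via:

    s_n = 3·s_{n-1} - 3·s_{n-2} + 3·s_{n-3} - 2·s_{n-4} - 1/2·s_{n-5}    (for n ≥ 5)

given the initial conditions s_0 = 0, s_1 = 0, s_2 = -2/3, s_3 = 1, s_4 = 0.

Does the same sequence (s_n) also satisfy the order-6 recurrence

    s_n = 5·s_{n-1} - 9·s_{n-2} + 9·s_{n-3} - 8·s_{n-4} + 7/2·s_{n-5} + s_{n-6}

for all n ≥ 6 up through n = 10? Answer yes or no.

yes

Terms s_0..s_10: 0, 0, -2/3, 1, 0, -5, -32/3, -56/3, -79/2, -169/2, -1003/6
n=6: candidate gives -32/3, actual s_6 = -32/3 ✓
n=7: candidate gives -56/3, actual s_7 = -56/3 ✓
n=8: candidate gives -79/2, actual s_8 = -79/2 ✓
n=9: candidate gives -169/2, actual s_9 = -169/2 ✓
n=10: candidate gives -1003/6, actual s_10 = -1003/6 ✓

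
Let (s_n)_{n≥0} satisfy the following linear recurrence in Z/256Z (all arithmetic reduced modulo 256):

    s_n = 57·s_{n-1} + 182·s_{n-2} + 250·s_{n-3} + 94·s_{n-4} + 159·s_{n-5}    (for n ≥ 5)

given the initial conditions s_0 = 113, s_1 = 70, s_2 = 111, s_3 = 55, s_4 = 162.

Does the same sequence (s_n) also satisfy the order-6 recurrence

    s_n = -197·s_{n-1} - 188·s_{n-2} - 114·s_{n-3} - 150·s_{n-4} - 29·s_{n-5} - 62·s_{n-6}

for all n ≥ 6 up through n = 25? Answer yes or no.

Terms s_0..s_25: 113, 70, 111, 55, 162, 117, 43, 24, 209, 43, 14, 79, 47, 230, 159, 133, 150, 223, 105, 254, 169, 203, 116, 171, 153, 108
n=6: candidate gives 43, actual s_6 = 43 ✓
n=7: candidate gives 24, actual s_7 = 24 ✓
n=8: candidate gives 209, actual s_8 = 209 ✓
n=9: candidate gives 43, actual s_9 = 43 ✓
n=10: candidate gives 14, actual s_10 = 14 ✓
n=11: candidate gives 79, actual s_11 = 79 ✓
n=12: candidate gives 47, actual s_12 = 47 ✓
n=13: candidate gives 230, actual s_13 = 230 ✓
n=14: candidate gives 159, actual s_14 = 159 ✓
n=15: candidate gives 133, actual s_15 = 133 ✓
n=16: candidate gives 150, actual s_16 = 150 ✓
n=17: candidate gives 223, actual s_17 = 223 ✓
n=18: candidate gives 105, actual s_18 = 105 ✓
n=19: candidate gives 254, actual s_19 = 254 ✓
n=20: candidate gives 169, actual s_20 = 169 ✓
n=21: candidate gives 203, actual s_21 = 203 ✓
n=22: candidate gives 116, actual s_22 = 116 ✓
n=23: candidate gives 171, actual s_23 = 171 ✓
n=24: candidate gives 153, actual s_24 = 153 ✓
n=25: candidate gives 108, actual s_25 = 108 ✓

yes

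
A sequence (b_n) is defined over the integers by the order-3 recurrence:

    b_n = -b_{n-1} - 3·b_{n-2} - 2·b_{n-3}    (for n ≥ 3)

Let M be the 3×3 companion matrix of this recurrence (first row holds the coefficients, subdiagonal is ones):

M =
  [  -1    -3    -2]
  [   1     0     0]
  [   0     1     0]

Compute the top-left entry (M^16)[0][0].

(M^16)[0][0] is the top entry after applying M 16 times to the unit state (1, 0, 0). Equivalently it is h_{18} for the auxiliary sequence (h_n) obeying the same recurrence with h_2 = 1 and h_i = 0 for 0 ≤ i < 2:
h_3 = -1·1 + -3·0 + -2·0 = -1
h_4 = -1·-1 + -3·1 + -2·0 = -2
h_5 = -1·-2 + -3·-1 + -2·1 = 3
h_6 = -1·3 + -3·-2 + -2·-1 = 5
h_7 = -1·5 + -3·3 + -2·-2 = -10
h_8 = -1·-10 + -3·5 + -2·3 = -11
h_9 = -1·-11 + -3·-10 + -2·5 = 31
h_10 = -1·31 + -3·-11 + -2·-10 = 22
h_11 = -1·22 + -3·31 + -2·-11 = -93
h_12 = -1·-93 + -3·22 + -2·31 = -35
h_13 = -1·-35 + -3·-93 + -2·22 = 270
h_14 = -1·270 + -3·-35 + -2·-93 = 21
h_15 = -1·21 + -3·270 + -2·-35 = -761
h_16 = -1·-761 + -3·21 + -2·270 = 158
h_17 = -1·158 + -3·-761 + -2·21 = 2083
h_18 = -1·2083 + -3·158 + -2·-761 = -1035

-1035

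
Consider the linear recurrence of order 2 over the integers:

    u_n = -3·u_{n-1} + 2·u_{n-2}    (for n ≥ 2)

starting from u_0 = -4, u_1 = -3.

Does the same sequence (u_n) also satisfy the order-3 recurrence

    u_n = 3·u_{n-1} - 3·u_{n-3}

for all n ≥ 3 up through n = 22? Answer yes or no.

Terms u_0..u_22: -4, -3, 1, -9, 29, -105, 373, -1329, 4733, -16857, 60037, -213825, 761549, -2712297, 9659989, -34404561, 122533661, -436410105, 1554297637, -5535713121, 19715734637, -70218630153, 250087359733
n=3: candidate gives 15, actual u_3 = -9 ✗

no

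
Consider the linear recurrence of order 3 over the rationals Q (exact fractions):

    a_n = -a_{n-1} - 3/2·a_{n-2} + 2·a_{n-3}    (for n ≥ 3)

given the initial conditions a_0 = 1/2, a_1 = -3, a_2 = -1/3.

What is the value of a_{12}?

a_3 = -1·-1/3 + -3/2·-3 + 2·1/2 = 35/6
a_4 = -1·35/6 + -3/2·-1/3 + 2·-3 = -34/3
a_5 = -1·-34/3 + -3/2·35/6 + 2·-1/3 = 23/12
a_6 = -1·23/12 + -3/2·-34/3 + 2·35/6 = 107/4
a_7 = -1·107/4 + -3/2·23/12 + 2·-34/3 = -1255/24
a_8 = -1·-1255/24 + -3/2·107/4 + 2·23/12 = 16
a_9 = -1·16 + -3/2·-1255/24 + 2·107/4 = 1855/16
a_10 = -1·1855/16 + -3/2·16 + 2·-1255/24 = -11737/48
a_11 = -1·-11737/48 + -3/2·1855/16 + 2·16 = 9851/96
a_12 = -1·9851/96 + -3/2·-11737/48 + 2·1855/16 = 11905/24

11905/24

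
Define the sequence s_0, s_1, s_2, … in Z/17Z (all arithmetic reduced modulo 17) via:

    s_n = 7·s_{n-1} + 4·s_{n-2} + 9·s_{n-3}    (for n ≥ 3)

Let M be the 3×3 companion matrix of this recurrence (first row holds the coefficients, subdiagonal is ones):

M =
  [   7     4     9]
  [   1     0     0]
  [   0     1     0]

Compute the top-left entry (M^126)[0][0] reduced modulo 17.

1

(M^126)[0][0] is the top entry after applying M 126 times to the unit state (1, 0, 0). Equivalently it is h_{128} for the auxiliary sequence (h_n) obeying the same recurrence with h_2 = 1 and h_i = 0 for 0 ≤ i < 2:
h_3 = 7·1 + 4·0 + 9·0 = 7
h_4 = 7·7 + 4·1 + 9·0 = 2
h_5 = 7·2 + 4·7 + 9·1 = 0
h_6 = 7·0 + 4·2 + 9·7 = 3
h_7 = 7·3 + 4·0 + 9·2 = 5
h_8 = 7·5 + 4·3 + 9·0 = 13
h_9 = 7·13 + 4·5 + 9·3 = 2
h_10 = 7·2 + 4·13 + 9·5 = 9
h_11 = 7·9 + 4·2 + 9·13 = 1
h_12 = 7·1 + 4·9 + 9·2 = 10
h_13 = 7·10 + 4·1 + 9·9 = 2
h_14 = 7·2 + 4·10 + 9·1 = 12
h_15 = 7·12 + 4·2 + 9·10 = 12
h_16 = 7·12 + 4·12 + 9·2 = 14
h_17 = 7·14 + 4·12 + 9·12 = 16
h_18 = 7·16 + 4·14 + 9·12 = 4
h_19 = 7·4 + 4·16 + 9·14 = 14
h_20 = 7·14 + 4·4 + 9·16 = 3
h_21 = 7·3 + 4·14 + 9·4 = 11
h_22 = 7·11 + 4·3 + 9·14 = 11
h_23 = 7·11 + 4·11 + 9·3 = 12
h_24 = 7·12 + 4·11 + 9·11 = 6
h_25 = 7·6 + 4·12 + 9·11 = 2
h_26 = 7·2 + 4·6 + 9·12 = 10
h_27 = 7·10 + 4·2 + 9·6 = 13
h_28 = 7·13 + 4·10 + 9·2 = 13
h_29 = 7·13 + 4·13 + 9·10 = 12
h_30 = 7·12 + 4·13 + 9·13 = 15
h_31 = 7·15 + 4·12 + 9·13 = 15
h_32 = 7·15 + 4·15 + 9·12 = 1
h_33 = 7·1 + 4·15 + 9·15 = 15
h_34 = 7·15 + 4·1 + 9·15 = 6
h_35 = 7·6 + 4·15 + 9·1 = 9
h_36 = 7·9 + 4·6 + 9·15 = 1
h_37 = 7·1 + 4·9 + 9·6 = 12
h_38 = 7·12 + 4·1 + 9·9 = 16
h_39 = 7·16 + 4·12 + 9·1 = 16
h_40 = 7·16 + 4·16 + 9·12 = 12
h_41 = 7·12 + 4·16 + 9·16 = 3
h_42 = 7·3 + 4·12 + 9·16 = 9
h_43 = 7·9 + 4·3 + 9·12 = 13
h_44 = 7·13 + 4·9 + 9·3 = 1
h_45 = 7·1 + 4·13 + 9·9 = 4
h_46 = 7·4 + 4·1 + 9·13 = 13
h_47 = 7·13 + 4·4 + 9·1 = 14
h_48 = 7·14 + 4·13 + 9·4 = 16
h_49 = 7·16 + 4·14 + 9·13 = 13
h_50 = 7·13 + 4·16 + 9·14 = 9
h_51 = 7·9 + 4·13 + 9·16 = 4
h_52 = 7·4 + 4·9 + 9·13 = 11
h_53 = 7·11 + 4·4 + 9·9 = 4
h_54 = 7·4 + 4·11 + 9·4 = 6
h_55 = 7·6 + 4·4 + 9·11 = 4
h_56 = 7·4 + 4·6 + 9·4 = 3
h_57 = 7·3 + 4·4 + 9·6 = 6
h_58 = 7·6 + 4·3 + 9·4 = 5
h_59 = 7·5 + 4·6 + 9·3 = 1
h_60 = 7·1 + 4·5 + 9·6 = 13
h_61 = 7·13 + 4·1 + 9·5 = 4
h_62 = 7·4 + 4·13 + 9·1 = 4
h_63 = 7·4 + 4·4 + 9·13 = 8
h_64 = 7·8 + 4·4 + 9·4 = 6
h_65 = 7·6 + 4·8 + 9·4 = 8
h_66 = 7·8 + 4·6 + 9·8 = 16
h_67 = 7·16 + 4·8 + 9·6 = 11
h_68 = 7·11 + 4·16 + 9·8 = 9
h_69 = 7·9 + 4·11 + 9·16 = 13
h_70 = 7·13 + 4·9 + 9·11 = 5
h_71 = 7·5 + 4·13 + 9·9 = 15
h_72 = 7·15 + 4·5 + 9·13 = 4
h_73 = 7·4 + 4·15 + 9·5 = 14
h_74 = 7·14 + 4·4 + 9·15 = 11
h_75 = 7·11 + 4·14 + 9·4 = 16
h_76 = 7·16 + 4·11 + 9·14 = 10
h_77 = 7·10 + 4·16 + 9·11 = 12
h_78 = 7·12 + 4·10 + 9·16 = 13
h_79 = 7·13 + 4·12 + 9·10 = 8
h_80 = 7·8 + 4·13 + 9·12 = 12
h_81 = 7·12 + 4·8 + 9·13 = 12
h_82 = 7·12 + 4·12 + 9·8 = 0
h_83 = 7·0 + 4·12 + 9·12 = 3
h_84 = 7·3 + 4·0 + 9·12 = 10
h_85 = 7·10 + 4·3 + 9·0 = 14
h_86 = 7·14 + 4·10 + 9·3 = 12
h_87 = 7·12 + 4·14 + 9·10 = 9
h_88 = 7·9 + 4·12 + 9·14 = 16
h_89 = 7·16 + 4·9 + 9·12 = 1
h_90 = 7·1 + 4·16 + 9·9 = 16
h_91 = 7·16 + 4·1 + 9·16 = 5
h_92 = 7·5 + 4·16 + 9·1 = 6
h_93 = 7·6 + 4·5 + 9·16 = 2
h_94 = 7·2 + 4·6 + 9·5 = 15
h_95 = 7·15 + 4·2 + 9·6 = 14
h_96 = 7·14 + 4·15 + 9·2 = 6
h_97 = 7·6 + 4·14 + 9·15 = 12
h_98 = 7·12 + 4·6 + 9·14 = 13
h_99 = 7·13 + 4·12 + 9·6 = 6
h_100 = 7·6 + 4·13 + 9·12 = 15
h_101 = 7·15 + 4·6 + 9·13 = 8
h_102 = 7·8 + 4·15 + 9·6 = 0
h_103 = 7·0 + 4·8 + 9·15 = 14
h_104 = 7·14 + 4·0 + 9·8 = 0
h_105 = 7·0 + 4·14 + 9·0 = 5
h_106 = 7·5 + 4·0 + 9·14 = 8
h_107 = 7·8 + 4·5 + 9·0 = 8
h_108 = 7·8 + 4·8 + 9·5 = 14
h_109 = 7·14 + 4·8 + 9·8 = 15
h_110 = 7·15 + 4·14 + 9·8 = 12
h_111 = 7·12 + 4·15 + 9·14 = 15
h_112 = 7·15 + 4·12 + 9·15 = 16
h_113 = 7·16 + 4·15 + 9·12 = 8
h_114 = 7·8 + 4·16 + 9·15 = 0
h_115 = 7·0 + 4·8 + 9·16 = 6
h_116 = 7·6 + 4·0 + 9·8 = 12
h_117 = 7·12 + 4·6 + 9·0 = 6
h_118 = 7·6 + 4·12 + 9·6 = 8
h_119 = 7·8 + 4·6 + 9·12 = 1
h_120 = 7·1 + 4·8 + 9·6 = 8
h_121 = 7·8 + 4·1 + 9·8 = 13
h_122 = 7·13 + 4·8 + 9·1 = 13
h_123 = 7·13 + 4·13 + 9·8 = 11
h_124 = 7·11 + 4·13 + 9·13 = 8
h_125 = 7·8 + 4·11 + 9·13 = 13
h_126 = 7·13 + 4·8 + 9·11 = 1
h_127 = 7·1 + 4·13 + 9·8 = 12
h_128 = 7·12 + 4·1 + 9·13 = 1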